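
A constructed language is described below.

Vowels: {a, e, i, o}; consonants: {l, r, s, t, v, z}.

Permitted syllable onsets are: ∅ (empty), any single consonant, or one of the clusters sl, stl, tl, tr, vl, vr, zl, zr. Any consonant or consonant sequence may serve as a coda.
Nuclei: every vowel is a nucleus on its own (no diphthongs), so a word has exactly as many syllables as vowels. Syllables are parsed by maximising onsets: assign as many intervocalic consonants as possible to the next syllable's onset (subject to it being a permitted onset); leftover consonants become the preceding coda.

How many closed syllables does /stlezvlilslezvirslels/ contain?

5

Vowels present: e, i, e, i, e; each is a nucleus, giving 5 syllables.
V1 /e/ – V2 /i/: /zvl/ — longest licit onset from the right is /vl/, leaving /z/ as coda.
V2 /i/ – V3 /e/: cluster /lsl/ — the longest permitted-onset suffix is /sl/; onset = /sl/, preceding coda = /l/.
V3 /e/ – V4 /i/: /zv/ splits as /z/ + /v/ (/v/ is the longest suffix that is a licit onset).
V4 /i/ – V5 /e/: /rsl/ splits as /r/ + /sl/ (/sl/ is the longest suffix that is a licit onset).
Putting it together: stlez.vlil.slez.vir.slels.
Classifying each syllable: /stlez/ (closed), /vlil/ (closed), /slez/ (closed), /vir/ (closed), /slels/ (closed).
Closed syllables: 5.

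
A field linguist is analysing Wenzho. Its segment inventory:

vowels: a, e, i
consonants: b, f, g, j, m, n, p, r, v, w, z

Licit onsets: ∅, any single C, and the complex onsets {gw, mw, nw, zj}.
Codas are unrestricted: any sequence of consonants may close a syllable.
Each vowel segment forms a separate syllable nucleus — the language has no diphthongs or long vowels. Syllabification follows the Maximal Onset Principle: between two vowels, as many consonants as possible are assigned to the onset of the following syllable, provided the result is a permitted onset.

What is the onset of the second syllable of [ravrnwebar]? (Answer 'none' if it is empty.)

Vowels present: a, e, a; each is a nucleus, giving 3 syllables.
V1 /a/ – V2 /e/: /vrnw/; trying suffixes from longest down, /nw/ is the first permitted one, so coda /vr/ | onset /nw/.
V2 /e/ – V3 /a/: /b/ → onset of the next syllable (single consonants are always licit onsets).
Result: ravr.nwe.bar.
Syllable 2 is /nwe/: onset /nw/, nucleus /e/, coda ∅.

nw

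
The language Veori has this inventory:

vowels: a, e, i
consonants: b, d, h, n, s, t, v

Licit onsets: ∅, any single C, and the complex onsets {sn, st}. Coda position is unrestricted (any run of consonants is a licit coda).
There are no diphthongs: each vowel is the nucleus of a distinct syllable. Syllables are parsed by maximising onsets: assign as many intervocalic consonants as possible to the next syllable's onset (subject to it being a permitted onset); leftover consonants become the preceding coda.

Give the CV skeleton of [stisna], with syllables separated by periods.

The vowels are i, a — 2 nuclei, so 2 syllables.
/i…a/ gap (V1→V2): cluster /sn/ — /sn/ is itself a permitted onset, so the whole cluster goes right; preceding coda = ∅.
Putting it together: sti.sna.
Mapping each syllable to C/V: /sti/ → CCV, /sna/ → CCV.

CCV.CCV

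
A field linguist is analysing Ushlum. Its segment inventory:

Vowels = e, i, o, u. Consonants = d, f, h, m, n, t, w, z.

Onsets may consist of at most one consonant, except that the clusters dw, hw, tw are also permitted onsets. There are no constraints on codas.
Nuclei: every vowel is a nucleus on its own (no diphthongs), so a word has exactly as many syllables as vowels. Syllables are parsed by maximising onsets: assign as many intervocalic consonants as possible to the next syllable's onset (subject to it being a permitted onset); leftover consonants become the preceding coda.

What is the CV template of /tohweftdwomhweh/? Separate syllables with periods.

Nuclei (vowels): o, e, o, e → 4 syllables.
/o…e/ gap (V1→V2): cluster /hw/ — /hw/ is itself a permitted onset, so the whole cluster goes right; preceding coda = ∅.
/e…o/ gap (V2→V3): cluster /ftdw/ — the longest permitted-onset suffix is /dw/; onset = /dw/, preceding coda = /ft/.
/o…e/ gap (V3→V4): /mhw/; trying suffixes from longest down, /hw/ is the first permitted one, so coda /m/ | onset /hw/.
Syllabification: to.hweft.dwom.hweh.
Mapping each syllable to C/V: /to/ → CV, /hweft/ → CCVCC, /dwom/ → CCVC, /hweh/ → CCVC.

CV.CCVCC.CCVC.CCVC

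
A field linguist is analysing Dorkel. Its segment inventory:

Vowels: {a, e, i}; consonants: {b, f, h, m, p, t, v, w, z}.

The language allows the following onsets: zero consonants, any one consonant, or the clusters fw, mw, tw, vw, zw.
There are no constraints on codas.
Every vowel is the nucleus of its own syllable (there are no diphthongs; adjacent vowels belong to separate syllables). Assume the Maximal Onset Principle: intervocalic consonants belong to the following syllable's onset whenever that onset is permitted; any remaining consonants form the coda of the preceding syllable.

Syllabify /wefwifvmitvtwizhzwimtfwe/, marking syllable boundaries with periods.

we.fwifv.mitv.twizh.zwimt.fwe

Nuclei (vowels): e, i, i, i, i, e → 6 syllables.
Between /e/ (V1) and /i/ (V2): cluster /fw/ — /fw/ is itself a permitted onset, so the whole cluster goes right; preceding coda = ∅.
Between /i/ (V2) and /i/ (V3): /fvm/ — longest licit onset from the right is /m/, leaving /fv/ as coda.
Between /i/ (V3) and /i/ (V4): /tvtw/ splits as /tv/ + /tw/ (/tw/ is the longest suffix that is a licit onset).
Between /i/ (V4) and /i/ (V5): /zhzw/; trying suffixes from longest down, /zw/ is the first permitted one, so coda /zh/ | onset /zw/.
Between /i/ (V5) and /e/ (V6): /mtfw/ — longest licit onset from the right is /fw/, leaving /mt/ as coda.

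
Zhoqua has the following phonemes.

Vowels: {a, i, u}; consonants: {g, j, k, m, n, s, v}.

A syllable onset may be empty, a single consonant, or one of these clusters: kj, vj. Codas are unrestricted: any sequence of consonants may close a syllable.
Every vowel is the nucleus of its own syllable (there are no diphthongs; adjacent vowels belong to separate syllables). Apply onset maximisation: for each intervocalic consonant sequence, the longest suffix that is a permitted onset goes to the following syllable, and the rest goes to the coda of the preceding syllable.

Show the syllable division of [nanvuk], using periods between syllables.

nan.vuk

Vowels present: a, u; each is a nucleus, giving 2 syllables.
/a…u/ gap (V1→V2): /nv/; trying suffixes from longest down, /v/ is the first permitted one, so coda /n/ | onset /v/.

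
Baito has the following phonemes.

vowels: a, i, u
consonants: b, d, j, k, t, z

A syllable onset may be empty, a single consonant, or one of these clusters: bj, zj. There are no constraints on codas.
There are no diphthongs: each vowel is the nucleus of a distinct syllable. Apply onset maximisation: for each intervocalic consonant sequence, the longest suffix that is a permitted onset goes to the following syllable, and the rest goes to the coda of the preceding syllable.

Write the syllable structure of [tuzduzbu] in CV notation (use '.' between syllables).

CVC.CVC.CV

The vowels are u, u, u — 3 nuclei, so 3 syllables.
Between /u/ (V1) and /u/ (V2): /zd/ splits as /z/ + /d/ (/d/ is the longest suffix that is a licit onset).
Between /u/ (V2) and /u/ (V3): /zb/ splits as /z/ + /b/ (/b/ is the longest suffix that is a licit onset).
Syllabification: tuz.duz.bu.
Mapping each syllable to C/V: /tuz/ → CVC, /duz/ → CVC, /bu/ → CV.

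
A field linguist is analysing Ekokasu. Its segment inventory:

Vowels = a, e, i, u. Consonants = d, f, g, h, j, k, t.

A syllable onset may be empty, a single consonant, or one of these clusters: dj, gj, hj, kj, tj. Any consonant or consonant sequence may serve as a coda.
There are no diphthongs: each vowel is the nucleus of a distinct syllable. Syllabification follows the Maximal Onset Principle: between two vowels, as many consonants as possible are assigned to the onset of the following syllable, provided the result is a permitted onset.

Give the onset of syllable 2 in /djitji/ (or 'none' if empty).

tj

Vowels present: i, i; each is a nucleus, giving 2 syllables.
σ1/σ2 boundary: /tj/ — entire cluster is a permitted onset → onset /tj/, coda ∅.
Result: dji.tji.
Syllable 2 is /tji/: onset /tj/, nucleus /i/, coda ∅.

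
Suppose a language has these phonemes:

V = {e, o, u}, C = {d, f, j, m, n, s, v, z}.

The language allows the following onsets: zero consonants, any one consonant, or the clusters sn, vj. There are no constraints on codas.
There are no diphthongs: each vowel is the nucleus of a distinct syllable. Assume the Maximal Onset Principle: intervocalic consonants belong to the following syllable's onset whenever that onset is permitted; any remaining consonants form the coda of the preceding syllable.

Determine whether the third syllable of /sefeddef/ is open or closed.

closed

The vowels are e, e, e — 3 nuclei, so 3 syllables.
V1 /e/ – V2 /e/: /f/ → onset of the next syllable (single consonants are always licit onsets).
V2 /e/ – V3 /e/: cluster /dd/ — the longest permitted-onset suffix is /d/; onset = /d/, preceding coda = /d/.
So the parse is se.fed.def.
Syllable 3 is /def/ with coda /f/, so it is closed.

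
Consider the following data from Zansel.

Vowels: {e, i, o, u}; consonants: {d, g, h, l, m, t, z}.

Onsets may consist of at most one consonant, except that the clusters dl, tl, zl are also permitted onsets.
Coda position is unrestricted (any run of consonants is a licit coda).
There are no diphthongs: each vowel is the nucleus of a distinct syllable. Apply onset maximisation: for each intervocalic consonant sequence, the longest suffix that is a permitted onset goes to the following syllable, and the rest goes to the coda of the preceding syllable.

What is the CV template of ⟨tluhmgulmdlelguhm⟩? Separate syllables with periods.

Vowels present: u, u, e, u; each is a nucleus, giving 4 syllables.
V1 /u/ – V2 /u/: /hmg/ — longest licit onset from the right is /g/, leaving /hm/ as coda.
V2 /u/ – V3 /e/: /lmdl/ splits as /lm/ + /dl/ (/dl/ is the longest suffix that is a licit onset).
V3 /e/ – V4 /u/: /lg/ — longest licit onset from the right is /g/, leaving /l/ as coda.
Putting it together: tluhm.gulm.dlel.guhm.
Mapping each syllable to C/V: /tluhm/ → CCVCC, /gulm/ → CVCC, /dlel/ → CCVC, /guhm/ → CVCC.

CCVCC.CVCC.CCVC.CVCC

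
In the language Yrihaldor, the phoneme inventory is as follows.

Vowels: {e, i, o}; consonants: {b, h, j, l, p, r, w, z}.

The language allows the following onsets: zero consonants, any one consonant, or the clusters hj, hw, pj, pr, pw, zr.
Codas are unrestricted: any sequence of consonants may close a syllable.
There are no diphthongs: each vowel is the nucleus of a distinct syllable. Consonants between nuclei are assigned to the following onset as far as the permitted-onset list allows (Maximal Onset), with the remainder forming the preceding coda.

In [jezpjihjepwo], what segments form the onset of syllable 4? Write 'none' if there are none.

The vowels are e, i, e, o — 4 nuclei, so 4 syllables.
/e…i/ gap (V1→V2): /zpj/ splits as /z/ + /pj/ (/pj/ is the longest suffix that is a licit onset).
/i…e/ gap (V2→V3): cluster /hj/ — /hj/ is itself a permitted onset, so the whole cluster goes right; preceding coda = ∅.
/e…o/ gap (V3→V4): /pw/ — entire cluster is a permitted onset → onset /pw/, coda ∅.
So the parse is jez.pji.hje.pwo.
Syllable 4 is /pwo/: onset /pw/, nucleus /o/, coda ∅.

pw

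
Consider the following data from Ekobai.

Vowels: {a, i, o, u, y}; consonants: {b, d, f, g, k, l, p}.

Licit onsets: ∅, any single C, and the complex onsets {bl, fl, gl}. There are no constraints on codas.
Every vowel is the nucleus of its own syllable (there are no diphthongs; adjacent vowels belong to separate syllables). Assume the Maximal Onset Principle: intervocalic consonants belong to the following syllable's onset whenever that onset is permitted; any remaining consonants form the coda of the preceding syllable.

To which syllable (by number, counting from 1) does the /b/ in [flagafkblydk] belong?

Vowels present: a, a, y; each is a nucleus, giving 3 syllables.
/a…a/ gap (V1→V2): /g/ → onset of the next syllable (single consonants are always licit onsets).
/a…y/ gap (V2→V3): cluster /fkbl/ — the longest permitted-onset suffix is /bl/; onset = /bl/, preceding coda = /fk/.
Putting it together: fla.gafk.blydk.
The /b/ is in the onset of syllable 3 (/blydk/).

3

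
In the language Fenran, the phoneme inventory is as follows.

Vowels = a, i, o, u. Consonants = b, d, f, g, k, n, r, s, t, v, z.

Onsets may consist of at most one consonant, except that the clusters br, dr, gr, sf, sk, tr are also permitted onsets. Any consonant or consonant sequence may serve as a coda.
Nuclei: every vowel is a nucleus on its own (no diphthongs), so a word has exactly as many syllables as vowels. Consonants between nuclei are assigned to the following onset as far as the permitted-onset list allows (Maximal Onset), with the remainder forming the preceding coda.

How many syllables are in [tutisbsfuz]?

The vowels are u, i, u — 3 nuclei, so 3 syllables.

3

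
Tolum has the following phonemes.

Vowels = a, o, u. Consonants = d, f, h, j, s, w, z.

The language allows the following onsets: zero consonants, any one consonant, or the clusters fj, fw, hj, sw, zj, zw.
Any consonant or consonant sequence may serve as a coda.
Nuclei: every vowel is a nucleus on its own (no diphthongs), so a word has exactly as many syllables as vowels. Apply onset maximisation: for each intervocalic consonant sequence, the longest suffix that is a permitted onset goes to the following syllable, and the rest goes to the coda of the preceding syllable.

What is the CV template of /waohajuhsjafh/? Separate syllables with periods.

Vowels present: a, o, a, u, a; each is a nucleus, giving 5 syllables.
Between /a/ (V1) and /o/ (V2): nothing intervenes; syllable break is V.V.
Between /o/ (V2) and /a/ (V3): just /h/ — single C goes to the following onset.
Between /a/ (V3) and /u/ (V4): /j/ → onset of the next syllable (single consonants are always licit onsets).
Between /u/ (V4) and /a/ (V5): /hsj/; trying suffixes from longest down, /j/ is the first permitted one, so coda /hs/ | onset /j/.
Syllabification: wa.o.ha.juhs.jafh.
Mapping each syllable to C/V: /wa/ → CV, /o/ → V, /ha/ → CV, /juhs/ → CVCC, /jafh/ → CVCC.

CV.V.CV.CVCC.CVCC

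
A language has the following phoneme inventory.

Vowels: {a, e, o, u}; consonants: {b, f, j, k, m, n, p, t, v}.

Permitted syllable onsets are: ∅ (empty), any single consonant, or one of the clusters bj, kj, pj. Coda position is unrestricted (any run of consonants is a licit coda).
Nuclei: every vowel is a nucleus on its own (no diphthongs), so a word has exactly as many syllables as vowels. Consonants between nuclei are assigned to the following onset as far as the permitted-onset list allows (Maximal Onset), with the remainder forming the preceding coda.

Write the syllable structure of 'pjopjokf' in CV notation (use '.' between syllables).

Vowels present: o, o; each is a nucleus, giving 2 syllables.
V1 /o/ – V2 /o/: /pj/ — entire cluster is a permitted onset → onset /pj/, coda ∅.
Putting it together: pjo.pjokf.
Mapping each syllable to C/V: /pjo/ → CCV, /pjokf/ → CCVCC.

CCV.CCVCC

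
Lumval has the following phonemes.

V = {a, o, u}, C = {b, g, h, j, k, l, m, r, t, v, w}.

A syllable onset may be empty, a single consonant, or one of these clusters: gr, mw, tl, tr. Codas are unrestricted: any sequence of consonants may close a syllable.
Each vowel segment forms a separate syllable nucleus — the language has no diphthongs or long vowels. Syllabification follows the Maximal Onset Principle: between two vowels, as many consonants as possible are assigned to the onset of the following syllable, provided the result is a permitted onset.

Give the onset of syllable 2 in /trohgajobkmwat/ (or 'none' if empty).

g

Nuclei (vowels): o, a, o, a → 4 syllables.
V1 /o/ – V2 /a/: /hg/; trying suffixes from longest down, /g/ is the first permitted one, so coda /h/ | onset /g/.
V2 /a/ – V3 /o/: /j/ → onset of the next syllable (single consonants are always licit onsets).
V3 /o/ – V4 /a/: /bkmw/ — longest licit onset from the right is /mw/, leaving /bk/ as coda.
Result: troh.ga.jobk.mwat.
Syllable 2 is /ga/: onset /g/, nucleus /a/, coda ∅.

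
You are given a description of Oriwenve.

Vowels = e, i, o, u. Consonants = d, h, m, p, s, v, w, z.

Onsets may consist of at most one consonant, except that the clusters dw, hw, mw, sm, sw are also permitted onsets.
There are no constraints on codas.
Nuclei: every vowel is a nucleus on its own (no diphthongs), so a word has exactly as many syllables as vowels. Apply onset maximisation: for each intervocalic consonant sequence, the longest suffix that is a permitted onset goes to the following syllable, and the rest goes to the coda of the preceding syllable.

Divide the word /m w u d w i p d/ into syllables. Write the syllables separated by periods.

Nuclei (vowels): u, i → 2 syllables.
Between /u/ (V1) and /i/ (V2): cluster /dw/ — /dw/ is itself a permitted onset, so the whole cluster goes right; preceding coda = ∅.

mwu.dwipd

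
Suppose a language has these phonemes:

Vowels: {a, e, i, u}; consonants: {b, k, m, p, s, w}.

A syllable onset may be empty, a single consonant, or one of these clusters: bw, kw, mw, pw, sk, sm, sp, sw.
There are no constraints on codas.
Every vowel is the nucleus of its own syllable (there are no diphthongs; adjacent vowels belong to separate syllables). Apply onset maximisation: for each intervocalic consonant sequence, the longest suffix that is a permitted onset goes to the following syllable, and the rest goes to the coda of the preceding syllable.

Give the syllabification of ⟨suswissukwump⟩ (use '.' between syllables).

The vowels are u, i, u, u — 4 nuclei, so 4 syllables.
V1 /u/ – V2 /i/: cluster /sw/ — /sw/ is itself a permitted onset, so the whole cluster goes right; preceding coda = ∅.
V2 /i/ – V3 /u/: /ss/ — longest licit onset from the right is /s/, leaving /s/ as coda.
V3 /u/ – V4 /u/: /kw/ — entire cluster is a permitted onset → onset /kw/, coda ∅.

su.swis.su.kwump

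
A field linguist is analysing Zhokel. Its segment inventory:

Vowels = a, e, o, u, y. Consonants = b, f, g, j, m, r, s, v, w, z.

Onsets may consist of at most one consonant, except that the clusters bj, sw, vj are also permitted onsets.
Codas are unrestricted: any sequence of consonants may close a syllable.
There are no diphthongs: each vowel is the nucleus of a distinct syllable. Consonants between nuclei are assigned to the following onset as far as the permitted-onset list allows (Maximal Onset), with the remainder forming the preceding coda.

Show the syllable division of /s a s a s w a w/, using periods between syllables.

sa.sa.swaw

The vowels are a, a, a — 3 nuclei, so 3 syllables.
Between /a/ (V1) and /a/ (V2): /s/ is a single consonant, so it becomes the next onset.
Between /a/ (V2) and /a/ (V3): /sw/ is a licit onset in full, so it all attaches to the next syllable.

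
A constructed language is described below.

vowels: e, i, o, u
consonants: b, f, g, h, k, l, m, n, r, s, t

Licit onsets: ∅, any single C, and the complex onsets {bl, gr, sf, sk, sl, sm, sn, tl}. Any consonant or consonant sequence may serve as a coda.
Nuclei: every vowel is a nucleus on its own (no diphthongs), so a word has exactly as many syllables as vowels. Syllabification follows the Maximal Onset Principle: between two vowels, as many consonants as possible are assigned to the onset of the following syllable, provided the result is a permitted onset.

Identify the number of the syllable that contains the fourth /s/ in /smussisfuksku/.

3

Vowels present: u, i, u, u; each is a nucleus, giving 4 syllables.
σ1/σ2 boundary: /ss/ splits as /s/ + /s/ (/s/ is the longest suffix that is a licit onset).
σ2/σ3 boundary: cluster /sf/ — /sf/ is itself a permitted onset, so the whole cluster goes right; preceding coda = ∅.
σ3/σ4 boundary: cluster /ksk/ — the longest permitted-onset suffix is /sk/; onset = /sk/, preceding coda = /k/.
Result: smus.si.sfuk.sku.
The fourth /s/ is in the onset of syllable 3 (/sfuk/).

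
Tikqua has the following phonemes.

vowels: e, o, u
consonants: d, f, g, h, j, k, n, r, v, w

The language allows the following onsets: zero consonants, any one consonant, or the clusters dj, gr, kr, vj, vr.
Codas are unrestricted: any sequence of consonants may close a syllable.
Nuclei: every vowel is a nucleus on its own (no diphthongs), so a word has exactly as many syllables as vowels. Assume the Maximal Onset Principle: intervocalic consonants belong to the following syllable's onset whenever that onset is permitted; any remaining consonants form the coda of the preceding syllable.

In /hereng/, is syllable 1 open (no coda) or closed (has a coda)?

open

Nuclei (vowels): e, e → 2 syllables.
Between /e/ (V1) and /e/ (V2): /r/ is a single consonant, so it becomes the next onset.
Syllabification: he.reng.
Syllable 1 is /he/; it ends in its nucleus with no coda, so it is open.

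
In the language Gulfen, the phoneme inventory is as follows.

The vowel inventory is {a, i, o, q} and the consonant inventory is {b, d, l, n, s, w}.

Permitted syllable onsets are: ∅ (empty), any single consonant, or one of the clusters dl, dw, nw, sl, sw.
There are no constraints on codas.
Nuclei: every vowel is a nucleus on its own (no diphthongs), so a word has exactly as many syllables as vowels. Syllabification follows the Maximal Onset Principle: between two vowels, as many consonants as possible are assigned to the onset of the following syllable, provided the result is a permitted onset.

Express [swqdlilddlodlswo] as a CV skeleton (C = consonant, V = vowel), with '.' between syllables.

CCV.CCVCC.CCVCC.CCV

The vowels are q, i, o, o — 4 nuclei, so 4 syllables.
/q…i/ gap (V1→V2): /dl/ — entire cluster is a permitted onset → onset /dl/, coda ∅.
/i…o/ gap (V2→V3): /lddl/ — longest licit onset from the right is /dl/, leaving /ld/ as coda.
/o…o/ gap (V3→V4): /dlsw/ — longest licit onset from the right is /sw/, leaving /dl/ as coda.
So the parse is swq.dlild.dlodl.swo.
Mapping each syllable to C/V: /swq/ → CCV, /dlild/ → CCVCC, /dlodl/ → CCVCC, /swo/ → CCV.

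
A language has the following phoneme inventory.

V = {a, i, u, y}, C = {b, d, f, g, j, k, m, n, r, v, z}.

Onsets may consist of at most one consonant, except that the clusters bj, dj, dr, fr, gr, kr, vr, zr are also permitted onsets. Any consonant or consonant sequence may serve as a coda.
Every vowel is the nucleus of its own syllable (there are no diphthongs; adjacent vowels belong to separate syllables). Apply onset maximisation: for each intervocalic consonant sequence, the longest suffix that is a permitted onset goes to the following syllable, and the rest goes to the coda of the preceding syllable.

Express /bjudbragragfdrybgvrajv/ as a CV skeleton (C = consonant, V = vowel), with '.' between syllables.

CCVCC.CV.CCVCC.CCVCC.CCVCC

The vowels are u, a, a, y, a — 5 nuclei, so 5 syllables.
/u…a/ gap (V1→V2): /dbr/ splits as /db/ + /r/ (/r/ is the longest suffix that is a licit onset).
/a…a/ gap (V2→V3): /gr/ — entire cluster is a permitted onset → onset /gr/, coda ∅.
/a…y/ gap (V3→V4): /gfdr/ — longest licit onset from the right is /dr/, leaving /gf/ as coda.
/y…a/ gap (V4→V5): cluster /bgvr/ — the longest permitted-onset suffix is /vr/; onset = /vr/, preceding coda = /bg/.
Putting it together: bjudb.ra.gragf.drybg.vrajv.
Mapping each syllable to C/V: /bjudb/ → CCVCC, /ra/ → CV, /gragf/ → CCVCC, /drybg/ → CCVCC, /vrajv/ → CCVCC.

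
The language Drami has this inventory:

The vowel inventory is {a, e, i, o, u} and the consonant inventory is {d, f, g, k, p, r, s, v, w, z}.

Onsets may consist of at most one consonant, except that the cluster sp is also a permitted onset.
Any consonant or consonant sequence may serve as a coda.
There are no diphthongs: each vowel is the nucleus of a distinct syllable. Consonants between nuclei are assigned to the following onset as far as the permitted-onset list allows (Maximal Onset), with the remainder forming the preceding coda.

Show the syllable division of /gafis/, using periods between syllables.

Vowels present: a, i; each is a nucleus, giving 2 syllables.
Between /a/ (V1) and /i/ (V2): /f/ → onset of the next syllable (single consonants are always licit onsets).

ga.fis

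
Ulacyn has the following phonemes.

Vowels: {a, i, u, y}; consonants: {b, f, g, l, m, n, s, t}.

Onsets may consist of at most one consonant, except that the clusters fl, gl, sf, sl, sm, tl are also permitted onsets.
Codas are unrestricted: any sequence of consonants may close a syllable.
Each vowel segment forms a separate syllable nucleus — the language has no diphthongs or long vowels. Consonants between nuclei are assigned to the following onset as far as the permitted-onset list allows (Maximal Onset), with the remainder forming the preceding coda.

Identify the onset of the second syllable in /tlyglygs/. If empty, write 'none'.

The vowels are y, y — 2 nuclei, so 2 syllables.
Between /y/ (V1) and /y/ (V2): /gl/ is a licit onset in full, so it all attaches to the next syllable.
Syllabification: tly.glygs.
Syllable 2 is /glygs/: onset /gl/, nucleus /y/, coda /gs/.

gl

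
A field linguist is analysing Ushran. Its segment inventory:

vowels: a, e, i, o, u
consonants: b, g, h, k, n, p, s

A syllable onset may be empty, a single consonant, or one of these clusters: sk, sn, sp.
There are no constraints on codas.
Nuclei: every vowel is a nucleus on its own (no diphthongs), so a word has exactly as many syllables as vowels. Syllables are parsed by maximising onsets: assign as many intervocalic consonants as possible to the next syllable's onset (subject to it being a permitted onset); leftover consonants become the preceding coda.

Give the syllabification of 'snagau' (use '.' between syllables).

sna.ga.u

Nuclei (vowels): a, a, u → 3 syllables.
σ1/σ2 boundary: /g/ is a single consonant, so it becomes the next onset.
σ2/σ3 boundary: no consonants, so the boundary falls immediately after /a/.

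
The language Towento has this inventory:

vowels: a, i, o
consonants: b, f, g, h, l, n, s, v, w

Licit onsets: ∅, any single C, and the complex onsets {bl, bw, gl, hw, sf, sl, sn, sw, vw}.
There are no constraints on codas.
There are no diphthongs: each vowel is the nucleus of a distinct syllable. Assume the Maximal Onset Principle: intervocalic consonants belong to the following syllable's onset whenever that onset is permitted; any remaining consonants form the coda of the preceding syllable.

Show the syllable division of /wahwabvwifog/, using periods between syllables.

wa.hwab.vwi.fog

The vowels are a, a, i, o — 4 nuclei, so 4 syllables.
V1 /a/ – V2 /a/: /hw/ is a licit onset in full, so it all attaches to the next syllable.
V2 /a/ – V3 /i/: cluster /bvw/ — the longest permitted-onset suffix is /vw/; onset = /vw/, preceding coda = /b/.
V3 /i/ – V4 /o/: /f/ → onset of the next syllable (single consonants are always licit onsets).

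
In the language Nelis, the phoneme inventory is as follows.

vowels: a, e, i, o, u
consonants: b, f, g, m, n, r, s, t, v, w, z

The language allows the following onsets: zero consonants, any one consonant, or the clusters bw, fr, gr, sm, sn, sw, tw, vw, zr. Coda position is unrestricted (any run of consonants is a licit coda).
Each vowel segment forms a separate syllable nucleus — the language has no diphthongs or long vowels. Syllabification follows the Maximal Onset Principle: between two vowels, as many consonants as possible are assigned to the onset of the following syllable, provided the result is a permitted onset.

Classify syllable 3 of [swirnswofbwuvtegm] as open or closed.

Nuclei (vowels): i, o, u, e → 4 syllables.
/i…o/ gap (V1→V2): /rnsw/ splits as /rn/ + /sw/ (/sw/ is the longest suffix that is a licit onset).
/o…u/ gap (V2→V3): cluster /fbw/ — the longest permitted-onset suffix is /bw/; onset = /bw/, preceding coda = /f/.
/u…e/ gap (V3→V4): /vt/ splits as /v/ + /t/ (/t/ is the longest suffix that is a licit onset).
Result: swirn.swof.bwuv.tegm.
Syllable 3 is /bwuv/ with coda /v/, so it is closed.

closed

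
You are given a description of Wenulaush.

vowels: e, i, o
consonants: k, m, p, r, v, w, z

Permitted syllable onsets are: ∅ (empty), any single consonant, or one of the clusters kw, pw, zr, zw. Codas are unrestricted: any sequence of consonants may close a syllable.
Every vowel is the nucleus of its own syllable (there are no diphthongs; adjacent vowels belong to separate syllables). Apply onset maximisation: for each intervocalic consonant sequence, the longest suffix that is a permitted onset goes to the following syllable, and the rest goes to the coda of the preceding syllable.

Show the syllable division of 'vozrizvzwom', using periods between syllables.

vo.zrizv.zwom

Nuclei (vowels): o, i, o → 3 syllables.
σ1/σ2 boundary: /zr/ is a licit onset in full, so it all attaches to the next syllable.
σ2/σ3 boundary: /zvzw/ — longest licit onset from the right is /zw/, leaving /zv/ as coda.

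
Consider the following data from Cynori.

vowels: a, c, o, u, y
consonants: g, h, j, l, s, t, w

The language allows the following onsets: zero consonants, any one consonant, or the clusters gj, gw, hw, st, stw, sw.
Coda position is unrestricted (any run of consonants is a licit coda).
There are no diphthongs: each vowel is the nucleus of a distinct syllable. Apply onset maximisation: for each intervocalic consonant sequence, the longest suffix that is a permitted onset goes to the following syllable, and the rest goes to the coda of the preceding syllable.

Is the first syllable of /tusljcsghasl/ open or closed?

The vowels are u, c, a — 3 nuclei, so 3 syllables.
/u…c/ gap (V1→V2): /slj/ — longest licit onset from the right is /j/, leaving /sl/ as coda.
/c…a/ gap (V2→V3): /sgh/; trying suffixes from longest down, /h/ is the first permitted one, so coda /sg/ | onset /h/.
Result: tusl.jcsg.hasl.
Syllable 1 is /tusl/ with coda /sl/, so it is closed.

closed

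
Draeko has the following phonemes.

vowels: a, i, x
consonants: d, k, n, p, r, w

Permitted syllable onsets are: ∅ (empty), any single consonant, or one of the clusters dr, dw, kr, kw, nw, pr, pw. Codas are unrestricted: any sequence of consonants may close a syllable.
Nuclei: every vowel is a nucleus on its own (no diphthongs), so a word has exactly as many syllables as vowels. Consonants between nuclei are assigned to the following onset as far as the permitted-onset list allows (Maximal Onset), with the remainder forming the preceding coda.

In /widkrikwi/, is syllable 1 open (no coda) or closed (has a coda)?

Nuclei (vowels): i, i, i → 3 syllables.
/i…i/ gap (V1→V2): /dkr/; trying suffixes from longest down, /kr/ is the first permitted one, so coda /d/ | onset /kr/.
/i…i/ gap (V2→V3): /kw/ is a licit onset in full, so it all attaches to the next syllable.
So the parse is wid.kri.kwi.
Syllable 1 is /wid/ with coda /d/, so it is closed.

closed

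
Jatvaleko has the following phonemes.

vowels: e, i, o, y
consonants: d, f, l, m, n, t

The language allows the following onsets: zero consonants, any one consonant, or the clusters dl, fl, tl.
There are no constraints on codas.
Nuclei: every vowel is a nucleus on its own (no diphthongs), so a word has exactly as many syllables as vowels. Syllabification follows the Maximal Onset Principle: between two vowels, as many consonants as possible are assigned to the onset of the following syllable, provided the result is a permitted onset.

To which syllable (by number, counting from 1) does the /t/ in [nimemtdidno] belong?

2

Vowels present: i, e, i, o; each is a nucleus, giving 4 syllables.
σ1/σ2 boundary: /m/ → onset of the next syllable (single consonants are always licit onsets).
σ2/σ3 boundary: cluster /mtd/ — the longest permitted-onset suffix is /d/; onset = /d/, preceding coda = /mt/.
σ3/σ4 boundary: cluster /dn/ — the longest permitted-onset suffix is /n/; onset = /n/, preceding coda = /d/.
So the parse is ni.memt.did.no.
The /t/ is in the coda of syllable 2 (/memt/).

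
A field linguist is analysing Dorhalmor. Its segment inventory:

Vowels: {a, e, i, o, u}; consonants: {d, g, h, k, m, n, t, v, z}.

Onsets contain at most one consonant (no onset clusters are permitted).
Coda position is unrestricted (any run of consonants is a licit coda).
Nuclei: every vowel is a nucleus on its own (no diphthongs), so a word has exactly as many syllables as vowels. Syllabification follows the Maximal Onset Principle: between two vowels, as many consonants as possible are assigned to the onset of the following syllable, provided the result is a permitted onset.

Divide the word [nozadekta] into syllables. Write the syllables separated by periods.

The vowels are o, a, e, a — 4 nuclei, so 4 syllables.
/o…a/ gap (V1→V2): just /z/ — single C goes to the following onset.
/a…e/ gap (V2→V3): just /d/ — single C goes to the following onset.
/e…a/ gap (V3→V4): /kt/ — longest licit onset from the right is /t/, leaving /k/ as coda.

no.za.dek.ta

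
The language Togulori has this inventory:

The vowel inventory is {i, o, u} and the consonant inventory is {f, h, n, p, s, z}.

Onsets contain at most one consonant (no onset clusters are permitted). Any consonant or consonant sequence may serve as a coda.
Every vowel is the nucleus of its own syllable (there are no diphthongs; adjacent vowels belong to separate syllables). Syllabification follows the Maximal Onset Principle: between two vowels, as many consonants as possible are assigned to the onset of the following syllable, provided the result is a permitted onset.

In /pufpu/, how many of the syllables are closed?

1

The vowels are u, u — 2 nuclei, so 2 syllables.
σ1/σ2 boundary: /fp/ — longest licit onset from the right is /p/, leaving /f/ as coda.
Syllabification: puf.pu.
Classifying each syllable: /puf/ (closed), /pu/ (open).
Closed syllables: 1.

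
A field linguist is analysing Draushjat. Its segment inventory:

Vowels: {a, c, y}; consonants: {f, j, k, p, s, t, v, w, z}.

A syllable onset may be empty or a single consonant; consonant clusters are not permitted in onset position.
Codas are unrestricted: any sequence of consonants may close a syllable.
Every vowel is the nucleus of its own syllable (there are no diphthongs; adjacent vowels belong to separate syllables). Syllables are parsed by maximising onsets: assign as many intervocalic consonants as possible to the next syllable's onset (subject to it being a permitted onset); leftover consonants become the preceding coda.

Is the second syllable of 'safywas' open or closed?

Vowels present: a, y, a; each is a nucleus, giving 3 syllables.
σ1/σ2 boundary: /f/ → onset of the next syllable (single consonants are always licit onsets).
σ2/σ3 boundary: /w/ → onset of the next syllable (single consonants are always licit onsets).
Syllabification: sa.fy.was.
Syllable 2 is /fy/; it ends in its nucleus with no coda, so it is open.

open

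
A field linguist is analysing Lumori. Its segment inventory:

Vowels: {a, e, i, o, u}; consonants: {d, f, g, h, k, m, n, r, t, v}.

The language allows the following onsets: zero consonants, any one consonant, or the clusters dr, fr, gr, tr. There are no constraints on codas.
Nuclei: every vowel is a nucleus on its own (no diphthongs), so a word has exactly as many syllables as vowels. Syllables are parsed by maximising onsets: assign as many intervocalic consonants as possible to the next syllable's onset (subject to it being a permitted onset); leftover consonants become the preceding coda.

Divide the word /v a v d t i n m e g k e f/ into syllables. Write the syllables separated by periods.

vavd.tin.meg.kef

The vowels are a, i, e, e — 4 nuclei, so 4 syllables.
V1 /a/ – V2 /i/: /vdt/; trying suffixes from longest down, /t/ is the first permitted one, so coda /vd/ | onset /t/.
V2 /i/ – V3 /e/: /nm/ — longest licit onset from the right is /m/, leaving /n/ as coda.
V3 /e/ – V4 /e/: /gk/; trying suffixes from longest down, /k/ is the first permitted one, so coda /g/ | onset /k/.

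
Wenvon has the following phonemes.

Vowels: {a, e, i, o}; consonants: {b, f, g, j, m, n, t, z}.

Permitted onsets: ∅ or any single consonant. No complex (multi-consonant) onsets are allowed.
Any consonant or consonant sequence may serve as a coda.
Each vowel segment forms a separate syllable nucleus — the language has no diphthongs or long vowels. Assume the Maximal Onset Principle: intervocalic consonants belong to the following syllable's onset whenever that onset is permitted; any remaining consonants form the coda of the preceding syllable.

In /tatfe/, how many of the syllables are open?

Nuclei (vowels): a, e → 2 syllables.
V1 /a/ – V2 /e/: /tf/; trying suffixes from longest down, /f/ is the first permitted one, so coda /t/ | onset /f/.
Syllabification: tat.fe.
Classifying each syllable: /tat/ (closed), /fe/ (open).
Open syllables: 1.

1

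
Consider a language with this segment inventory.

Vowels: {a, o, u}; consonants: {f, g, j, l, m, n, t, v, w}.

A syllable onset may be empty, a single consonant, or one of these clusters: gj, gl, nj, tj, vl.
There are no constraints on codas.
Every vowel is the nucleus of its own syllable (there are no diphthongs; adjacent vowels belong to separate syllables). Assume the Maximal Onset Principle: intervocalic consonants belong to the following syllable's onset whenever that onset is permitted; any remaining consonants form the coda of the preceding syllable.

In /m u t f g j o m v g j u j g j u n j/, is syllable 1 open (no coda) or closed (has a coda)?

The vowels are u, o, u, u — 4 nuclei, so 4 syllables.
V1 /u/ – V2 /o/: /tfgj/ splits as /tf/ + /gj/ (/gj/ is the longest suffix that is a licit onset).
V2 /o/ – V3 /u/: /mvgj/ — longest licit onset from the right is /gj/, leaving /mv/ as coda.
V3 /u/ – V4 /u/: /jgj/ splits as /j/ + /gj/ (/gj/ is the longest suffix that is a licit onset).
Syllabification: mutf.gjomv.gjuj.gjunj.
Syllable 1 is /mutf/ with coda /tf/, so it is closed.

closed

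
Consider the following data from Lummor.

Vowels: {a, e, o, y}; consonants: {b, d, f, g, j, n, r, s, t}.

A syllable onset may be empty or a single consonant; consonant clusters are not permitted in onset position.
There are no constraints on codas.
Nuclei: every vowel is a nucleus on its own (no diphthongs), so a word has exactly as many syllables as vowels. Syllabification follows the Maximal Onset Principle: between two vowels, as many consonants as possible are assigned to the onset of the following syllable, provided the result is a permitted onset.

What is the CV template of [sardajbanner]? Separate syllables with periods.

Vowels present: a, a, a, e; each is a nucleus, giving 4 syllables.
σ1/σ2 boundary: cluster /rd/ — the longest permitted-onset suffix is /d/; onset = /d/, preceding coda = /r/.
σ2/σ3 boundary: cluster /jb/ — the longest permitted-onset suffix is /b/; onset = /b/, preceding coda = /j/.
σ3/σ4 boundary: /nn/; trying suffixes from longest down, /n/ is the first permitted one, so coda /n/ | onset /n/.
Putting it together: sar.daj.ban.ner.
Mapping each syllable to C/V: /sar/ → CVC, /daj/ → CVC, /ban/ → CVC, /ner/ → CVC.

CVC.CVC.CVC.CVC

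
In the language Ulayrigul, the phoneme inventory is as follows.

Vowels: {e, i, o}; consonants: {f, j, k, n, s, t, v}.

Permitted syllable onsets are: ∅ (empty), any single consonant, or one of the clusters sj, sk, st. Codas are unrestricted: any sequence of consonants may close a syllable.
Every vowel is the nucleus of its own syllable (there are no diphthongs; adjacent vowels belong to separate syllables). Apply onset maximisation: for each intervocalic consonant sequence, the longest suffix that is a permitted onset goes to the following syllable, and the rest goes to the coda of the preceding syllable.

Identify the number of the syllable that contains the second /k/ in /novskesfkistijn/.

The vowels are o, e, i, i — 4 nuclei, so 4 syllables.
V1 /o/ – V2 /e/: cluster /vsk/ — the longest permitted-onset suffix is /sk/; onset = /sk/, preceding coda = /v/.
V2 /e/ – V3 /i/: /sfk/ splits as /sf/ + /k/ (/k/ is the longest suffix that is a licit onset).
V3 /i/ – V4 /i/: /st/ — entire cluster is a permitted onset → onset /st/, coda ∅.
Result: nov.skesf.ki.stijn.
The second /k/ is in the onset of syllable 3 (/ki/).

3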